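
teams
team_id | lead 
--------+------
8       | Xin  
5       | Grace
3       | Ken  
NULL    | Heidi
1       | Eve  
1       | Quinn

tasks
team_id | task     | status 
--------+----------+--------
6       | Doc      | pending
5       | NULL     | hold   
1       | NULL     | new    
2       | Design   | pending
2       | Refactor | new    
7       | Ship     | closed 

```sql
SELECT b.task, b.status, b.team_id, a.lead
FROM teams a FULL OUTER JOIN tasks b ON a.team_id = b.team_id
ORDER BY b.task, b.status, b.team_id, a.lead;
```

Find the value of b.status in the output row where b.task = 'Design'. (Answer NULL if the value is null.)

pending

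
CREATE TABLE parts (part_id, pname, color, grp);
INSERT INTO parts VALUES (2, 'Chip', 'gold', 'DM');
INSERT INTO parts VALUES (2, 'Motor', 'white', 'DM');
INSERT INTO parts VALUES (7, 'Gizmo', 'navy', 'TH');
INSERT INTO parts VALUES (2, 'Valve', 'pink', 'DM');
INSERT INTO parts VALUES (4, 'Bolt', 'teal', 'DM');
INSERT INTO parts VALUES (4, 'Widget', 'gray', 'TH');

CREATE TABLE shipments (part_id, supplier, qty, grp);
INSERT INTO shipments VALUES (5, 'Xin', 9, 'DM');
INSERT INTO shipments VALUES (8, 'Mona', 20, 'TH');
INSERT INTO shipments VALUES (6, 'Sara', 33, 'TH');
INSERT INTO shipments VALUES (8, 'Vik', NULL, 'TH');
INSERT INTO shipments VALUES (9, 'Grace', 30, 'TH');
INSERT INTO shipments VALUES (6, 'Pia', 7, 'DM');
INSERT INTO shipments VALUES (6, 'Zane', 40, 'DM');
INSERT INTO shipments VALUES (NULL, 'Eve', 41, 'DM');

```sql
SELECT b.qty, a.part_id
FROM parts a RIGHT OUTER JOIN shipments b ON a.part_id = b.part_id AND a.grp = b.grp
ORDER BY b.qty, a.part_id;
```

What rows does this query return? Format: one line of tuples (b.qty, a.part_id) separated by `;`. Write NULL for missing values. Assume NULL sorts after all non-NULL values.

RIGHT JOIN keeps every row from `shipments`; unmatched rows get NULL for `parts`'s columns.
Matching on a.part_id = b.part_id AND a.grp = b.grp. A NULL in a compared column never satisfies the condition.
- a (part_id=2, grp=DM) has no partner in b.
- a (part_id=2, grp=DM) has no partner in b.
- a (part_id=7, grp=TH) has no partner in b.
- a (part_id=2, grp=DM) has no partner in b.
- a (part_id=4, grp=DM) has no partner in b.
- a (part_id=4, grp=TH) has no partner in b.
- 8 row(s) from b found no a partner → padded with NULL.
After projecting and ordering:
b.qty | a.part_id
7 | NULL
9 | NULL
20 | NULL
30 | NULL
33 | NULL
40 | NULL
41 | NULL
NULL | NULL

(7, NULL); (9, NULL); (20, NULL); (30, NULL); (33, NULL); (40, NULL); (41, NULL); (NULL, NULL)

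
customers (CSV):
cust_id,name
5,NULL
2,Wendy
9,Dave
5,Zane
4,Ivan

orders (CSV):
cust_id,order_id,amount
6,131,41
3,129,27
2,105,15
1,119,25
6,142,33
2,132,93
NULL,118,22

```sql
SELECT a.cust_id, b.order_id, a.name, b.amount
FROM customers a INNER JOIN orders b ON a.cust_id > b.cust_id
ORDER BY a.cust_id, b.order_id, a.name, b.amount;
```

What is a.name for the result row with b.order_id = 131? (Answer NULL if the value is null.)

INNER JOIN keeps only pairs where the ON condition holds.
Matching on a.cust_id > b.cust_id. A NULL in a compared column never satisfies the condition.
- a[0] cust_id=5 → 4 match(es) in b → 4 row(s).
- a[1] cust_id=2 → 1 match(es) in b → 1 row(s).
- a[2] cust_id=9 → 6 match(es) in b → 6 row(s).
- a[3] cust_id=5 → 4 match(es) in b → 4 row(s).
- a[4] cust_id=4 → 4 match(es) in b → 4 row(s).

Dave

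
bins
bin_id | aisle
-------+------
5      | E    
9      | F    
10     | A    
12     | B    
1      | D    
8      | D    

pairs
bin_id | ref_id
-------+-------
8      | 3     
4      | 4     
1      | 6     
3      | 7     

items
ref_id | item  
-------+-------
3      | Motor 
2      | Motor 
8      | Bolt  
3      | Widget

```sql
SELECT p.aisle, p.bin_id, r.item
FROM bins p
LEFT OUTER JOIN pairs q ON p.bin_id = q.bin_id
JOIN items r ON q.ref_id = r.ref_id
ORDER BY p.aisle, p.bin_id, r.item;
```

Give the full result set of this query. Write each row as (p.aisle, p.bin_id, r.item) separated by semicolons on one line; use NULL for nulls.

(D, 8, Motor); (D, 8, Widget)

Evaluate left to right. First `bins p LEFT JOIN pairs q` on bin_id: 6 row(s).
Then INNER JOIN `items r` on ref_id: keep only rows whose q.ref_id appears in r.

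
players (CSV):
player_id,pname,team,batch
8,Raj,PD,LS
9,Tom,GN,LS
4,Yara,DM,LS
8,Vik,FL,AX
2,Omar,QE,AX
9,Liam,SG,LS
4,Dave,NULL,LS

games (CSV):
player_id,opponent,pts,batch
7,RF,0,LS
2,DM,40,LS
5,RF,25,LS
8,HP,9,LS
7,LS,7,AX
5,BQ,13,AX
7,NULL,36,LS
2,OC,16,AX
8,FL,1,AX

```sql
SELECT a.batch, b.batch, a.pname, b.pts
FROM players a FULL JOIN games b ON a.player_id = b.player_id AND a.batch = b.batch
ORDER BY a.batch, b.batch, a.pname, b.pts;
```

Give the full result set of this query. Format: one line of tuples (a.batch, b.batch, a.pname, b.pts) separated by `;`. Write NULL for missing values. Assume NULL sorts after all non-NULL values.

(AX, AX, Omar, 16); (AX, AX, Vik, 1); (LS, LS, Raj, 9); (LS, NULL, Dave, NULL); (LS, NULL, Liam, NULL); (LS, NULL, Tom, NULL); (LS, NULL, Yara, NULL); (NULL, AX, NULL, 7); (NULL, AX, NULL, 13); (NULL, LS, NULL, 0); (NULL, LS, NULL, 25); (NULL, LS, NULL, 36); (NULL, LS, NULL, 40)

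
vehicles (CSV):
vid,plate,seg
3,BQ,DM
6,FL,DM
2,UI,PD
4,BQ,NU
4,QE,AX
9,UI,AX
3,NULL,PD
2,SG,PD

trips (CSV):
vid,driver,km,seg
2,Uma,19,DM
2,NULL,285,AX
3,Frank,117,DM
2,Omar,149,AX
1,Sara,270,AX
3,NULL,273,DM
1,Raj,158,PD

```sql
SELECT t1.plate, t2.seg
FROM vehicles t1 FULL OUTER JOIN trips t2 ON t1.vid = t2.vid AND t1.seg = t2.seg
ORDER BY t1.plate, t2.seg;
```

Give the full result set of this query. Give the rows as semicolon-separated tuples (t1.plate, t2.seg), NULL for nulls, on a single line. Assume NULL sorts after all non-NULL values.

(BQ, DM); (BQ, DM); (BQ, NULL); (FL, NULL); (QE, NULL); (SG, NULL); (UI, NULL); (UI, NULL); (NULL, AX); (NULL, AX); (NULL, AX); (NULL, DM); (NULL, PD); (NULL, NULL)

FULL OUTER JOIN keeps every row from both sides; unmatched rows get NULL for the other side's columns.
Matching on t1.vid = t2.vid AND t1.seg = t2.seg.
- t1 row (vid=3, seg=DM): matches 2 t2 row(s) → 2 output row(s).
- t1 row (vid=6, seg=DM): no match → kept, t2 columns NULL.
- t1 row (vid=2, seg=PD): no match → kept, t2 columns NULL.
- t1 row (vid=4, seg=NU): no match → kept, t2 columns NULL.
- t1 row (vid=4, seg=AX): no match → kept, t2 columns NULL.
- t1 row (vid=9, seg=AX): no match → kept, t2 columns NULL.
- t1 row (vid=3, seg=PD): no match → kept, t2 columns NULL.
- t1 row (vid=2, seg=PD): no match → kept, t2 columns NULL.
- 5 row(s) from t2 found no t1 partner → padded with NULL.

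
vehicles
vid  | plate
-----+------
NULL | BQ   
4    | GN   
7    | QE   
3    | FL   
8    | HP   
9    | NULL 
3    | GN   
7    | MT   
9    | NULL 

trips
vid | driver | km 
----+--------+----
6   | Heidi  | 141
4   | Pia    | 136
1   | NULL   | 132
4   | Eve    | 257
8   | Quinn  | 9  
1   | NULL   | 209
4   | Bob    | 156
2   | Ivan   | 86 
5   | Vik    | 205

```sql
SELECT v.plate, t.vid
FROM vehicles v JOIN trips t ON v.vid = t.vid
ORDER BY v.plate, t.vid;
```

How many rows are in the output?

INNER JOIN keeps only pairs where the ON condition holds.
Matching on v.vid = t.vid. A NULL in a compared column never satisfies the condition.
- v (vid=NULL) has no partner → excluded.
- v (vid=4) pairs with 3 row(s) of t.
- v (vid=7) has no partner → excluded.
- v (vid=3) has no partner → excluded.
- v (vid=8) pairs with 1 row(s) of t.
- v (vid=9) has no partner → excluded.
- v (vid=3) has no partner → excluded.
- v (vid=7) has no partner → excluded.
- v (vid=9) has no partner → excluded.
Total: 4 rows.

4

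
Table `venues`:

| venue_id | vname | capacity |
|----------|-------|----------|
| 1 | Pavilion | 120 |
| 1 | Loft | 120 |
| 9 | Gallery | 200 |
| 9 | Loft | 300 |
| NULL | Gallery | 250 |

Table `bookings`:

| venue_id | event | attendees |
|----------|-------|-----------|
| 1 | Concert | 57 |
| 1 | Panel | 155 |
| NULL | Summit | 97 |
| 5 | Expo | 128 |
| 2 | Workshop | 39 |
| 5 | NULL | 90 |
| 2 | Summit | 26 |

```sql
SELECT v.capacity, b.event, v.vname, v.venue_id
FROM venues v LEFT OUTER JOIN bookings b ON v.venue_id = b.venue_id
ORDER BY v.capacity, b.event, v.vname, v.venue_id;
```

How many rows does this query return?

7

LEFT JOIN keeps every row from `venues`; unmatched rows get NULL for `bookings`'s columns.
Matching on v.venue_id = b.venue_id. A NULL in a compared column never satisfies the condition.
- v[0] venue_id=1 → 2 match(es) in b → 2 row(s).
- v[1] venue_id=1 → 2 match(es) in b → 2 row(s).
- v[2] venue_id=9 → no match; kept with NULLs on the b side.
- v[3] venue_id=9 → no match; kept with NULLs on the b side.
- v[4] venue_id=NULL → no match; kept with NULLs on the b side.
Total: 4 matched + 3 padded = 7 rows.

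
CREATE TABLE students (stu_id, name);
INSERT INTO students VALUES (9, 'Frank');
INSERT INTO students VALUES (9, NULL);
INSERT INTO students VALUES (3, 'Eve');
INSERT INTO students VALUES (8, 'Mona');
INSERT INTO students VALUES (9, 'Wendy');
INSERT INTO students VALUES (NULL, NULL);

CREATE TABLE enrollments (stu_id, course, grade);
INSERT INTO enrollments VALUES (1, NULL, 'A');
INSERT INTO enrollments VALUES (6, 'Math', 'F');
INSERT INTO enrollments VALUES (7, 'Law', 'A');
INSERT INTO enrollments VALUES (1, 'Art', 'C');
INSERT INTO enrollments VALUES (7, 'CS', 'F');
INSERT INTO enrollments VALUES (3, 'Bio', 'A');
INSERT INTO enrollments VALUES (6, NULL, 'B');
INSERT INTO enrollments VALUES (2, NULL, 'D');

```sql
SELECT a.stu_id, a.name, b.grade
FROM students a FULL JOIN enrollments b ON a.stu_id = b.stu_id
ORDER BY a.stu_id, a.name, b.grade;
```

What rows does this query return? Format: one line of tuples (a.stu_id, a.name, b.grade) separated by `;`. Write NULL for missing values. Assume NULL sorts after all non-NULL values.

FULL OUTER JOIN keeps every row from both sides; unmatched rows get NULL for the other side's columns.
Matching on a.stu_id = b.stu_id. A NULL in a compared column never satisfies the condition.
- a row (stu_id=9): no match → kept, b columns NULL.
- a row (stu_id=9): no match → kept, b columns NULL.
- a row (stu_id=3): matches 1 b row(s) → 1 output row(s).
- a row (stu_id=8): no match → kept, b columns NULL.
- a row (stu_id=9): no match → kept, b columns NULL.
- a row (stu_id=NULL): no match → kept, b columns NULL.
- 7 b row(s) had no a match → kept, a columns NULL.

(3, Eve, A); (8, Mona, NULL); (9, Frank, NULL); (9, Wendy, NULL); (9, NULL, NULL); (NULL, NULL, A); (NULL, NULL, A); (NULL, NULL, B); (NULL, NULL, C); (NULL, NULL, D); (NULL, NULL, F); (NULL, NULL, F); (NULL, NULL, NULL)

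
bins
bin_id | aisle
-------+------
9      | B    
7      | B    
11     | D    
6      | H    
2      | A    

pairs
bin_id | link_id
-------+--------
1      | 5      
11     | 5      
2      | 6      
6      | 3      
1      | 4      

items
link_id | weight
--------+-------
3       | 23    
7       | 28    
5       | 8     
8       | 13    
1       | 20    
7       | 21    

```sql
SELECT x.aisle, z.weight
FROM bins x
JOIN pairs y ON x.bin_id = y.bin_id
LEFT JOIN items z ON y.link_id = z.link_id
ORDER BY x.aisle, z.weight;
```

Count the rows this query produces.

3

Joins associate left-to-right: bins INNER JOIN pairs on bin_id gives 3 intermediate row(s).
Then LEFT JOIN `items z` on link_id: each of those 3 rows is kept; rows whose y.link_id has no match in z get NULL for z's columns.
Result: 3 row(s).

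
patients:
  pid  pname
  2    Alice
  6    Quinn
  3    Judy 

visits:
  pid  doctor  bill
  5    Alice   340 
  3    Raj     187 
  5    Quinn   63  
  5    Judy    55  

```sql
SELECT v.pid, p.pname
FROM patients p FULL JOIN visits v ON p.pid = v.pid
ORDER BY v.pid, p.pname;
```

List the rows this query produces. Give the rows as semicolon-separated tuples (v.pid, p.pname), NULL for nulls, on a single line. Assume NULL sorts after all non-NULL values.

(3, Judy); (5, NULL); (5, NULL); (5, NULL); (NULL, Alice); (NULL, Quinn)

FULL OUTER JOIN keeps every row from both sides; unmatched rows get NULL for the other side's columns.
Matching on p.pid = v.pid.
- p (pid=2) has no partner → padded with NULL.
- p (pid=6) has no partner → padded with NULL.
- p (pid=3) pairs with 1 row(s) of v.
- 3 v row(s) had no p match → kept, p columns NULL.
After projecting and ordering:
v.pid | p.pname
3 | Judy
5 | NULL
5 | NULL
5 | NULL
NULL | Alice
NULL | Quinn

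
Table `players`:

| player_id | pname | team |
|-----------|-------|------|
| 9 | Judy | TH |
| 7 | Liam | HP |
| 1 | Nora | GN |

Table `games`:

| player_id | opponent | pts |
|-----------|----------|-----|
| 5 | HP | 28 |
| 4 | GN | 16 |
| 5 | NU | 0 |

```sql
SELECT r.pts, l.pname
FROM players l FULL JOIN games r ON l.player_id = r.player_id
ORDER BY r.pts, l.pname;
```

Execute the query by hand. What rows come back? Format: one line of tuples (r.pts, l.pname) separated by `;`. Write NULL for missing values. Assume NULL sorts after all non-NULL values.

FULL OUTER JOIN keeps every row from both sides; unmatched rows get NULL for the other side's columns.
Matching on l.player_id = r.player_id.
- player_id=9: no r row matches, row kept with r columns NULL.
- player_id=7: no r row matches, row kept with r columns NULL.
- player_id=1: no r row matches, row kept with r columns NULL.
- 3 row(s) from r found no l partner → padded with NULL.
After projecting and ordering:
r.pts | l.pname
0 | NULL
16 | NULL
28 | NULL
NULL | Judy
NULL | Liam
NULL | Nora

(0, NULL); (16, NULL); (28, NULL); (NULL, Judy); (NULL, Liam); (NULL, Nora)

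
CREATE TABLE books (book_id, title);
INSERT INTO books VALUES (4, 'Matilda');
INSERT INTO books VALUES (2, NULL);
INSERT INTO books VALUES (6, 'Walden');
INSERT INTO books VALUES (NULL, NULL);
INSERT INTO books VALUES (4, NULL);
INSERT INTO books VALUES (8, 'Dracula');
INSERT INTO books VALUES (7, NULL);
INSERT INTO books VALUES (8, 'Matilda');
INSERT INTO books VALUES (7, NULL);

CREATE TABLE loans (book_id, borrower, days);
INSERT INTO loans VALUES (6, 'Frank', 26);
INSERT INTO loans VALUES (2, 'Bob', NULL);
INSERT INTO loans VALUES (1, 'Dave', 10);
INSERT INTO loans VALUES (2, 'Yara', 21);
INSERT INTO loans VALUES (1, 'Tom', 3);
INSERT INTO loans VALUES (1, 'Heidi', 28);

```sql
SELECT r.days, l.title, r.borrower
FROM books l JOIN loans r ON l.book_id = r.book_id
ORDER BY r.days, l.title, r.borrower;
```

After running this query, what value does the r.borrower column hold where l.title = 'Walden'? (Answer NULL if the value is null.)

Frank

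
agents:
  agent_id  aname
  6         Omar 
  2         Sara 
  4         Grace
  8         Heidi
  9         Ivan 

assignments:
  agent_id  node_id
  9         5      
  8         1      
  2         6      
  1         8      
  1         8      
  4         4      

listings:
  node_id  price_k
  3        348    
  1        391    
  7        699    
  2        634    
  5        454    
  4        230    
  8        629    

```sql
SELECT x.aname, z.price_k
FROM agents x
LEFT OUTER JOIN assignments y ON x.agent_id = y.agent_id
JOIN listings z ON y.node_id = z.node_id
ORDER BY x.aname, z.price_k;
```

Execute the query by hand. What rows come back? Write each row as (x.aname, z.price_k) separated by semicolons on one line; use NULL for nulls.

Evaluate left to right. First `agents x LEFT JOIN assignments y` on agent_id: 5 row(s).
Then INNER JOIN `listings z` on node_id: keep only rows whose y.node_id appears in z.

(Grace, 230); (Heidi, 391); (Ivan, 454)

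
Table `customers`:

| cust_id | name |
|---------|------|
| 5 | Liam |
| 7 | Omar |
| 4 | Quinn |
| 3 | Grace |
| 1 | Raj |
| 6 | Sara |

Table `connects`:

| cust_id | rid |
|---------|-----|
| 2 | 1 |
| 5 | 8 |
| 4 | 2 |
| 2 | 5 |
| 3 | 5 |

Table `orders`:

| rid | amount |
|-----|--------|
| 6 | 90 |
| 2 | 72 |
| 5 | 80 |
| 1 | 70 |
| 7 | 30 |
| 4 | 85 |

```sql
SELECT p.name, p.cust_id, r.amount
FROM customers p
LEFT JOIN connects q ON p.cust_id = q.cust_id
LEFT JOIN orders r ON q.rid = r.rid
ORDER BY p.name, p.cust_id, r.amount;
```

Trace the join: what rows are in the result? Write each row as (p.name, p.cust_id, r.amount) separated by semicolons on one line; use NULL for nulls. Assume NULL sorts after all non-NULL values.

Evaluate left to right. First `customers p LEFT JOIN connects q` on cust_id: 6 row(s).
Then LEFT JOIN `orders r` on rid: each of those 6 rows is kept; rows whose q.rid has no match in r get NULL for r's columns.

(Grace, 3, 80); (Liam, 5, NULL); (Omar, 7, NULL); (Quinn, 4, 72); (Raj, 1, NULL); (Sara, 6, NULL)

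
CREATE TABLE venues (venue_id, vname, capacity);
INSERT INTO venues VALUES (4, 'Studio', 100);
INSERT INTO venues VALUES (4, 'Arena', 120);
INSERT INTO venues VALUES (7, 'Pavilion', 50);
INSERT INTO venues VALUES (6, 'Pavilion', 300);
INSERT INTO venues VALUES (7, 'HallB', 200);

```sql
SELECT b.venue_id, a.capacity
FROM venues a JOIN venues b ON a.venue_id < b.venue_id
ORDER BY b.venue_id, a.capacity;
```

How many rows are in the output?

INNER JOIN keeps only pairs where the ON condition holds.
Matching on a.venue_id < b.venue_id.
- a (venue_id=4) pairs with 3 row(s) of b.
- a (venue_id=4) pairs with 3 row(s) of b.
- a (venue_id=7) has no partner → excluded.
- a (venue_id=6) pairs with 2 row(s) of b.
- a (venue_id=7) has no partner → excluded.
Total: 8 rows.

8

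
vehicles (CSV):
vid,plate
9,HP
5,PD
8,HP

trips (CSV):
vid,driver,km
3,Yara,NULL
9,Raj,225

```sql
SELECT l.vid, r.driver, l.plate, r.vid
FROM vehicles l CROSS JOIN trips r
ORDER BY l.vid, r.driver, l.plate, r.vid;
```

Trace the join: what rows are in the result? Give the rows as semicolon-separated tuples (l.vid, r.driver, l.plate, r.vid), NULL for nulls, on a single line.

CROSS JOIN pairs every row of `vehicles` with every row of `trips`: 3 × 2 = 6 rows.
After projecting and ordering:
l.vid | r.driver | l.plate | r.vid
5 | Raj | PD | 9
5 | Yara | PD | 3
8 | Raj | HP | 9
8 | Yara | HP | 3
9 | Raj | HP | 9
9 | Yara | HP | 3

(5, Raj, PD, 9); (5, Yara, PD, 3); (8, Raj, HP, 9); (8, Yara, HP, 3); (9, Raj, HP, 9); (9, Yara, HP, 3)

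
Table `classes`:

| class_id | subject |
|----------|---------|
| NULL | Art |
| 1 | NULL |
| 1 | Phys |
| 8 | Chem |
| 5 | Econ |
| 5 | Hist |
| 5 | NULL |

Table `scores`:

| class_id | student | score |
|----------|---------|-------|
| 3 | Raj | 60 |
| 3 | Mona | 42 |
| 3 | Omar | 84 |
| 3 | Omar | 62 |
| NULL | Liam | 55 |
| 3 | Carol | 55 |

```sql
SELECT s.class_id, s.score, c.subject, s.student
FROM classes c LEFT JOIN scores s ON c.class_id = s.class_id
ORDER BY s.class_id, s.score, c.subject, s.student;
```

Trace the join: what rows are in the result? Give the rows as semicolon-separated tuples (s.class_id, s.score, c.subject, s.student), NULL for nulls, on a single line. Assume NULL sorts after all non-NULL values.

LEFT JOIN keeps every row from `classes`; unmatched rows get NULL for `scores`'s columns.
Matching on c.class_id = s.class_id. A NULL in a compared column never satisfies the condition.
- c[0] class_id=NULL → no match; kept with NULLs on the s side.
- c[1] class_id=1 → no match; kept with NULLs on the s side.
- c[2] class_id=1 → no match; kept with NULLs on the s side.
- c[3] class_id=8 → no match; kept with NULLs on the s side.
- c[4] class_id=5 → no match; kept with NULLs on the s side.
- c[5] class_id=5 → no match; kept with NULLs on the s side.
- c[6] class_id=5 → no match; kept with NULLs on the s side.
After projecting and ordering:
s.class_id | s.score | c.subject | s.student
NULL | NULL | Art | NULL
NULL | NULL | Chem | NULL
NULL | NULL | Econ | NULL
NULL | NULL | Hist | NULL
NULL | NULL | Phys | NULL
NULL | NULL | NULL | NULL
NULL | NULL | NULL | NULL

(NULL, NULL, Art, NULL); (NULL, NULL, Chem, NULL); (NULL, NULL, Econ, NULL); (NULL, NULL, Hist, NULL); (NULL, NULL, Phys, NULL); (NULL, NULL, NULL, NULL); (NULL, NULL, NULL, NULL)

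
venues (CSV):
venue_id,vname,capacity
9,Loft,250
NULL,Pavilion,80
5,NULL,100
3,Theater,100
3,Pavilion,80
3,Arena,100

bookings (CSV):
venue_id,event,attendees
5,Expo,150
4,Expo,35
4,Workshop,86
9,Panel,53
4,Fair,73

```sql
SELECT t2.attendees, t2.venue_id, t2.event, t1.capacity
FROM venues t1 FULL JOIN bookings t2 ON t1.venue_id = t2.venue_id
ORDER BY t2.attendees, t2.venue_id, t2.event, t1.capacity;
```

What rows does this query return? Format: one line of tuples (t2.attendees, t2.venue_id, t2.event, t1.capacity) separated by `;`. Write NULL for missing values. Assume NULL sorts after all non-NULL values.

(35, 4, Expo, NULL); (53, 9, Panel, 250); (73, 4, Fair, NULL); (86, 4, Workshop, NULL); (150, 5, Expo, 100); (NULL, NULL, NULL, 80); (NULL, NULL, NULL, 80); (NULL, NULL, NULL, 100); (NULL, NULL, NULL, 100)

FULL OUTER JOIN keeps every row from both sides; unmatched rows get NULL for the other side's columns.
Matching on t1.venue_id = t2.venue_id. A NULL in a compared column never satisfies the condition.
Matched pairs: 2; unmatched t1 rows kept: 4; unmatched t2 rows kept: 3.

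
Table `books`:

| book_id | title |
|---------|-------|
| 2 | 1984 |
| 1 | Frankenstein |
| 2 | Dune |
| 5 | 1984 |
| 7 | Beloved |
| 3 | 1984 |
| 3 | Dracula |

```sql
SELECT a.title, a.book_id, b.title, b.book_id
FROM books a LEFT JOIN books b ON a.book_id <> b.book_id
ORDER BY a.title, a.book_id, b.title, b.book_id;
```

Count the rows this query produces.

LEFT JOIN keeps every row from `books a`; unmatched rows get NULL for `books b`'s columns.
Matching on a.book_id <> b.book_id.
- a row (book_id=2): matches 5 b row(s) → 5 output row(s).
- a row (book_id=1): matches 6 b row(s) → 6 output row(s).
- a row (book_id=2): matches 5 b row(s) → 5 output row(s).
- a row (book_id=5): matches 6 b row(s) → 6 output row(s).
- a row (book_id=7): matches 6 b row(s) → 6 output row(s).
- a row (book_id=3): matches 5 b row(s) → 5 output row(s).
- a row (book_id=3): matches 5 b row(s) → 5 output row(s).
Total: 38 rows.

38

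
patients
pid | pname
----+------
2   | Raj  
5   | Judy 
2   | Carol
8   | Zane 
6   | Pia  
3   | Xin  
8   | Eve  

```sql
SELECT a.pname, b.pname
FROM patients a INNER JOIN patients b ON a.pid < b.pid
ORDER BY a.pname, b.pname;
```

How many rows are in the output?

19

INNER JOIN keeps only pairs where the ON condition holds.
Matching on a.pid < b.pid.
- pid=2: 5 matching b row(s), so 5 row(s) emitted.
- pid=5: 3 matching b row(s), so 3 row(s) emitted.
- pid=2: 5 matching b row(s), so 5 row(s) emitted.
- pid=8: no matching b row, dropped.
- pid=6: 2 matching b row(s), so 2 row(s) emitted.
- pid=3: 4 matching b row(s), so 4 row(s) emitted.
- pid=8: no matching b row, dropped.
Total: 19 rows.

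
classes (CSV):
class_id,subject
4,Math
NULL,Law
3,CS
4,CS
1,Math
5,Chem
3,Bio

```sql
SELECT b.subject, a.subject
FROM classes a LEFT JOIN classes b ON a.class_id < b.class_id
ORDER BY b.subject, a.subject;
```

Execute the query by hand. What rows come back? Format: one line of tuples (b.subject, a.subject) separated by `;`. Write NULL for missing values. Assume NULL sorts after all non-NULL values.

LEFT JOIN keeps every row from `classes a`; unmatched rows get NULL for `classes b`'s columns.
Matching on a.class_id < b.class_id. A NULL in a compared column never satisfies the condition.
- a row (class_id=4): matches 1 b row(s) → 1 output row(s).
- a row (class_id=NULL): no match → kept, b columns NULL.
- a row (class_id=3): matches 3 b row(s) → 3 output row(s).
- a row (class_id=4): matches 1 b row(s) → 1 output row(s).
- a row (class_id=1): matches 5 b row(s) → 5 output row(s).
- a row (class_id=5): no match → kept, b columns NULL.
- a row (class_id=3): matches 3 b row(s) → 3 output row(s).

(Bio, Math); (CS, Bio); (CS, CS); (CS, Math); (CS, Math); (Chem, Bio); (Chem, CS); (Chem, CS); (Chem, Math); (Chem, Math); (Math, Bio); (Math, CS); (Math, Math); (NULL, Chem); (NULL, Law)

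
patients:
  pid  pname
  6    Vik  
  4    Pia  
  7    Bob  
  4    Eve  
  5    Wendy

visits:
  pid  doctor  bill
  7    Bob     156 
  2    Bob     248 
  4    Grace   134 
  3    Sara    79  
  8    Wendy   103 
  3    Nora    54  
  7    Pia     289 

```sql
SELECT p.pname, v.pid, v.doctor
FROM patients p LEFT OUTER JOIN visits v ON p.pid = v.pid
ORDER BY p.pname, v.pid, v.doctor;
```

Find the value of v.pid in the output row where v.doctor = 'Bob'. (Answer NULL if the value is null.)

LEFT JOIN keeps every row from `patients`; unmatched rows get NULL for `visits`'s columns.
Matching on p.pid = v.pid.
Matched pairs: 4; unmatched p rows kept: 2.

7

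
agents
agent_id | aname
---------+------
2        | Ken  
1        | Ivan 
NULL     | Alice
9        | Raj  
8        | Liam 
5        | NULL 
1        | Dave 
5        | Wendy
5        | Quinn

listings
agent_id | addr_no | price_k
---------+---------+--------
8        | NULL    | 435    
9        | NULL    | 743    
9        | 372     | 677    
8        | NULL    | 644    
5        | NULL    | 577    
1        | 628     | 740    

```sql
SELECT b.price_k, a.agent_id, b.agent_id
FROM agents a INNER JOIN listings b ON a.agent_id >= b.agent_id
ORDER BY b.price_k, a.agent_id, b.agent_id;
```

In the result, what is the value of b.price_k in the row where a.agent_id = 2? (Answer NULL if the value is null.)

INNER JOIN keeps only pairs where the ON condition holds.
Matching on a.agent_id >= b.agent_id. A NULL in a compared column never satisfies the condition.
- a (agent_id=2) pairs with 1 row(s) of b.
- a (agent_id=1) pairs with 1 row(s) of b.
- a (agent_id=NULL) has no partner → excluded.
- a (agent_id=9) pairs with 6 row(s) of b.
- a (agent_id=8) pairs with 4 row(s) of b.
- a (agent_id=5) pairs with 2 row(s) of b.
- a (agent_id=1) pairs with 1 row(s) of b.
- a (agent_id=5) pairs with 2 row(s) of b.
- a (agent_id=5) pairs with 2 row(s) of b.

740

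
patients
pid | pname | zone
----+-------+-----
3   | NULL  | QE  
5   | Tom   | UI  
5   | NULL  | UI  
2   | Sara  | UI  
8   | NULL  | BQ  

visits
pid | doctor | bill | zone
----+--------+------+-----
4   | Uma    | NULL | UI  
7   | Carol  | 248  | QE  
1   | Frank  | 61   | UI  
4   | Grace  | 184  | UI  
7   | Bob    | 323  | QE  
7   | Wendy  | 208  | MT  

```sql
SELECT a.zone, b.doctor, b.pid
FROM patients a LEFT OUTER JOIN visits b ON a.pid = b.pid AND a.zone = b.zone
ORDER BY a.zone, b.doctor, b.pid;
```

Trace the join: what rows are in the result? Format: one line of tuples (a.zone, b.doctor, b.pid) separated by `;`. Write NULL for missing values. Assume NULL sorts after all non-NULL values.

(BQ, NULL, NULL); (QE, NULL, NULL); (UI, NULL, NULL); (UI, NULL, NULL); (UI, NULL, NULL)

LEFT JOIN keeps every row from `patients`; unmatched rows get NULL for `visits`'s columns.
Matching on a.pid = b.pid AND a.zone = b.zone.
- a row (pid=3, zone=QE): no match → kept, b columns NULL.
- a row (pid=5, zone=UI): no match → kept, b columns NULL.
- a row (pid=5, zone=UI): no match → kept, b columns NULL.
- a row (pid=2, zone=UI): no match → kept, b columns NULL.
- a row (pid=8, zone=BQ): no match → kept, b columns NULL.
After projecting and ordering:
a.zone | b.doctor | b.pid
BQ | NULL | NULL
QE | NULL | NULL
UI | NULL | NULL
UI | NULL | NULL
UI | NULL | NULL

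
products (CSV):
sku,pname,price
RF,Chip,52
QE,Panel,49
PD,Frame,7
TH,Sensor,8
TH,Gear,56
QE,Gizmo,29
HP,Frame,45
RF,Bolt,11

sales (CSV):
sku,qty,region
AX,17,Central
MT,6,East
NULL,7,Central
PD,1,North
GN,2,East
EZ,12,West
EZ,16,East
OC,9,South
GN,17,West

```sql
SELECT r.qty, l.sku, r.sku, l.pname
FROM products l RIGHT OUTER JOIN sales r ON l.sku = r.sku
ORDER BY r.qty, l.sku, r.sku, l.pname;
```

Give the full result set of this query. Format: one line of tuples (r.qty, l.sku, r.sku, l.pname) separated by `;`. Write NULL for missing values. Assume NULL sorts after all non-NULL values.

(1, PD, PD, Frame); (2, NULL, GN, NULL); (6, NULL, MT, NULL); (7, NULL, NULL, NULL); (9, NULL, OC, NULL); (12, NULL, EZ, NULL); (16, NULL, EZ, NULL); (17, NULL, AX, NULL); (17, NULL, GN, NULL)

RIGHT JOIN keeps every row from `sales`; unmatched rows get NULL for `products`'s columns.
Matching on l.sku = r.sku. A NULL in a compared column never satisfies the condition.
- sku=RF: no matching r row.
- sku=QE: no matching r row.
- sku=PD: 1 matching r row(s), so 1 row(s) emitted.
- sku=TH: no matching r row.
- sku=TH: no matching r row.
- sku=QE: no matching r row.
- sku=HP: no matching r row.
- sku=RF: no matching r row.
- 8 row(s) from r found no l partner → padded with NULL.
After projecting and ordering:
r.qty | l.sku | r.sku | l.pname
1 | PD | PD | Frame
2 | NULL | GN | NULL
6 | NULL | MT | NULL
7 | NULL | NULL | NULL
9 | NULL | OC | NULL
12 | NULL | EZ | NULL
16 | NULL | EZ | NULL
17 | NULL | AX | NULL
17 | NULL | GN | NULL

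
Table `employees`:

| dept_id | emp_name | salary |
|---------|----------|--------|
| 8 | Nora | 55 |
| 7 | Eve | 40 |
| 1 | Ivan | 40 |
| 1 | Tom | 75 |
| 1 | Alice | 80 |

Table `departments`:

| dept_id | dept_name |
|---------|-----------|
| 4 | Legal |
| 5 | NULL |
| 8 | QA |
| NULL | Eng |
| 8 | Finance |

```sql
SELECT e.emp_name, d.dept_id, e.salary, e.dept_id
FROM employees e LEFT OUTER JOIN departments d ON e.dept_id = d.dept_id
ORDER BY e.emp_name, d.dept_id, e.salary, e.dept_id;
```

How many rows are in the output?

6

LEFT JOIN keeps every row from `employees`; unmatched rows get NULL for `departments`'s columns.
Matching on e.dept_id = d.dept_id. A NULL in a compared column never satisfies the condition.
Matched pairs: 2; unmatched e rows kept: 4.
Total: 2 matched + 4 padded = 6 rows.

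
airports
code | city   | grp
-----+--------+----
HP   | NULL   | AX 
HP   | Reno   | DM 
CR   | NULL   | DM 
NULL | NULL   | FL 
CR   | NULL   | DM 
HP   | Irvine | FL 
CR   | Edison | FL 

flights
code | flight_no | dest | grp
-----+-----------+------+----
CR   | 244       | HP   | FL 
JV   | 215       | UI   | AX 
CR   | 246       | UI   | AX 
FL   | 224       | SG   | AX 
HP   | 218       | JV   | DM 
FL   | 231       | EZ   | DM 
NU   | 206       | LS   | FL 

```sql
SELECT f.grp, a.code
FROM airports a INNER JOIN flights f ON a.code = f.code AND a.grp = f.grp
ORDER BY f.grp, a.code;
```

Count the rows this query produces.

2

INNER JOIN keeps only pairs where the ON condition holds.
Matching on a.code = f.code AND a.grp = f.grp. A NULL in a compared column never satisfies the condition.
- a[0] code=HP, grp=AX → no match; dropped.
- a[1] code=HP, grp=DM → 1 match(es) in f → 1 row(s).
- a[2] code=CR, grp=DM → no match; dropped.
- a[3] code=NULL, grp=FL → no match; dropped.
- a[4] code=CR, grp=DM → no match; dropped.
- a[5] code=HP, grp=FL → no match; dropped.
- a[6] code=CR, grp=FL → 1 match(es) in f → 1 row(s).
Total: 2 rows.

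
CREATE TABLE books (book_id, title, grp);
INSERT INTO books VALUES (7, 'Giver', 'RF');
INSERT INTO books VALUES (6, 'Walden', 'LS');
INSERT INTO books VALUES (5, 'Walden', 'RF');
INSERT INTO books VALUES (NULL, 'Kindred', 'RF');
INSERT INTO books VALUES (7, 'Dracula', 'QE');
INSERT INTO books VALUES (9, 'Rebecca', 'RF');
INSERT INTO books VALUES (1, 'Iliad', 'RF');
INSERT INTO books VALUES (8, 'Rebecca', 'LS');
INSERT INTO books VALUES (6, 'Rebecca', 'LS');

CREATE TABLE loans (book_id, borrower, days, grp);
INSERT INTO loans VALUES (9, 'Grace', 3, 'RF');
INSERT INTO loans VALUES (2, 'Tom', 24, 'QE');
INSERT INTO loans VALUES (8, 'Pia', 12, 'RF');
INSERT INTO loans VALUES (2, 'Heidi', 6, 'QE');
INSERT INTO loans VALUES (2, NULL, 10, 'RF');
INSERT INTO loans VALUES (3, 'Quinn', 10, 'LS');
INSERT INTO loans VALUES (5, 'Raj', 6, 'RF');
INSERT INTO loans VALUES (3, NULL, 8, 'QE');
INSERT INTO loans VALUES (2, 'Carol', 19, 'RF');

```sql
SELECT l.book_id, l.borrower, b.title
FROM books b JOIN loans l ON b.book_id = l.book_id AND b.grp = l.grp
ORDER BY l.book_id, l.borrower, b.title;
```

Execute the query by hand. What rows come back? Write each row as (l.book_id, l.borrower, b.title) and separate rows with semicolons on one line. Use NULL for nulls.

INNER JOIN keeps only pairs where the ON condition holds.
Matching on b.book_id = l.book_id AND b.grp = l.grp. A NULL in a compared column never satisfies the condition.
- book_id=7, grp=RF: no matching l row, dropped.
- book_id=6, grp=LS: no matching l row, dropped.
- book_id=5, grp=RF: 1 matching l row(s), so 1 row(s) emitted.
- book_id=NULL, grp=RF: no matching l row, dropped.
- book_id=7, grp=QE: no matching l row, dropped.
- book_id=9, grp=RF: 1 matching l row(s), so 1 row(s) emitted.
- book_id=1, grp=RF: no matching l row, dropped.
- book_id=8, grp=LS: no matching l row, dropped.
- book_id=6, grp=LS: no matching l row, dropped.
After projecting and ordering:
l.book_id | l.borrower | b.title
5 | Raj | Walden
9 | Grace | Rebecca

(5, Raj, Walden); (9, Grace, Rebecca)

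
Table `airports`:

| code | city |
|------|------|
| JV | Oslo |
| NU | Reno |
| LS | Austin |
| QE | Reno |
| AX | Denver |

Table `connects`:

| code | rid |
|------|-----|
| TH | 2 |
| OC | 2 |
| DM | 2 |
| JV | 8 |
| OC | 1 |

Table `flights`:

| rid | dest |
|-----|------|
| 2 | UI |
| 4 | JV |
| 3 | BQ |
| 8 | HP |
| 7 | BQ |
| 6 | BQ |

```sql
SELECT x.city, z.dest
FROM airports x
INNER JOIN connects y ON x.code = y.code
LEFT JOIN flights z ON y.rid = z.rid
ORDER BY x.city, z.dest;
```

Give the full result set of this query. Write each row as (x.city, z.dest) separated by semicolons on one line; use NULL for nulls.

Step 1 — x INNER JOIN y on code → 1 row(s).
Then LEFT JOIN `flights z` on rid: each of those 1 rows is kept; rows whose y.rid has no match in z get NULL for z's columns.

(Oslo, HP)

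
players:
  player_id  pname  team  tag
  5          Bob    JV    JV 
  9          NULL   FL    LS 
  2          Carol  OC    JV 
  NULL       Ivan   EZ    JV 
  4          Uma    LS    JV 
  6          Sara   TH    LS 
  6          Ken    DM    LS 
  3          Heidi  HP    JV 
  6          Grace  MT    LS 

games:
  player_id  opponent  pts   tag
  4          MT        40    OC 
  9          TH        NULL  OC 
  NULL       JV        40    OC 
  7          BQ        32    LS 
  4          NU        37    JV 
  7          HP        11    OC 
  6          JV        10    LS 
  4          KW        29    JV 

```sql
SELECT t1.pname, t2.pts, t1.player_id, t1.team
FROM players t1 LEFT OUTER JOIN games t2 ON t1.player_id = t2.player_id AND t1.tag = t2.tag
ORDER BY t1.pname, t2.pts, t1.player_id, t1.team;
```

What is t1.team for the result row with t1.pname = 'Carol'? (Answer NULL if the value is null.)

LEFT JOIN keeps every row from `players`; unmatched rows get NULL for `games`'s columns.
Matching on t1.player_id = t2.player_id AND t1.tag = t2.tag. A NULL in a compared column never satisfies the condition.
- t1[0] player_id=5, tag=JV → no match; kept with NULLs on the t2 side.
- t1[1] player_id=9, tag=LS → no match; kept with NULLs on the t2 side.
- t1[2] player_id=2, tag=JV → no match; kept with NULLs on the t2 side.
- t1[3] player_id=NULL, tag=JV → no match; kept with NULLs on the t2 side.
- t1[4] player_id=4, tag=JV → 2 match(es) in t2 → 2 row(s).
- t1[5] player_id=6, tag=LS → 1 match(es) in t2 → 1 row(s).
- t1[6] player_id=6, tag=LS → 1 match(es) in t2 → 1 row(s).
- t1[7] player_id=3, tag=JV → no match; kept with NULLs on the t2 side.
- t1[8] player_id=6, tag=LS → 1 match(es) in t2 → 1 row(s).

OC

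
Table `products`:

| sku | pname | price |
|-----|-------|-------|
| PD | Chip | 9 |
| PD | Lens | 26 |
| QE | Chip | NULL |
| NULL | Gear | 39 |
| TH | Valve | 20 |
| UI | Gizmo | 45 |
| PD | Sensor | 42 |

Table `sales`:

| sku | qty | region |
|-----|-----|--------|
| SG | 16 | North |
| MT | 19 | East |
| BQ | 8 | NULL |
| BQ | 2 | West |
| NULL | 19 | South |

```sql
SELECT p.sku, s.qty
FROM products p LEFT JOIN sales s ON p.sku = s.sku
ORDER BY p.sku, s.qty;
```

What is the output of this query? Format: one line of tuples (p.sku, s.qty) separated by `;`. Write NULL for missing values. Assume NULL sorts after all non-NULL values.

(PD, NULL); (PD, NULL); (PD, NULL); (QE, NULL); (TH, NULL); (UI, NULL); (NULL, NULL)

LEFT JOIN keeps every row from `products`; unmatched rows get NULL for `sales`'s columns.
Matching on p.sku = s.sku. A NULL in a compared column never satisfies the condition.
- p row (sku=PD): no match → kept, s columns NULL.
- p row (sku=PD): no match → kept, s columns NULL.
- p row (sku=QE): no match → kept, s columns NULL.
- p row (sku=NULL): no match → kept, s columns NULL.
- p row (sku=TH): no match → kept, s columns NULL.
- p row (sku=UI): no match → kept, s columns NULL.
- p row (sku=PD): no match → kept, s columns NULL.
After projecting and ordering:
p.sku | s.qty
PD | NULL
PD | NULL
PD | NULL
QE | NULL
TH | NULL
UI | NULL
NULL | NULL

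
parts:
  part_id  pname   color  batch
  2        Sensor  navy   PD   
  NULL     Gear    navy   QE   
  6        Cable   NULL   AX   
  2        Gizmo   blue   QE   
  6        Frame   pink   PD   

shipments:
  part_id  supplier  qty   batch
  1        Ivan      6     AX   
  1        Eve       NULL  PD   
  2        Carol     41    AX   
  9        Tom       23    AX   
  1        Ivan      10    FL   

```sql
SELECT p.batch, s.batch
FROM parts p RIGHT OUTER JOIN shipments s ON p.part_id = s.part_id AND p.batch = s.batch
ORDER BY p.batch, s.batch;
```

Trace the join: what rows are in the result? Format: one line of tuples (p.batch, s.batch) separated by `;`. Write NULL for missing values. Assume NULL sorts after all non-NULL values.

(NULL, AX); (NULL, AX); (NULL, AX); (NULL, FL); (NULL, PD)

RIGHT JOIN keeps every row from `shipments`; unmatched rows get NULL for `parts`'s columns.
Matching on p.part_id = s.part_id AND p.batch = s.batch. A NULL in a compared column never satisfies the condition.
- part_id=2, batch=PD: no matching s row.
- part_id=NULL, batch=QE: no matching s row.
- part_id=6, batch=AX: no matching s row.
- part_id=2, batch=QE: no matching s row.
- part_id=6, batch=PD: no matching s row.
- 5 row(s) from s found no p partner → padded with NULL.
After projecting and ordering:
p.batch | s.batch
NULL | AX
NULL | AX
NULL | AX
NULL | FL
NULL | PD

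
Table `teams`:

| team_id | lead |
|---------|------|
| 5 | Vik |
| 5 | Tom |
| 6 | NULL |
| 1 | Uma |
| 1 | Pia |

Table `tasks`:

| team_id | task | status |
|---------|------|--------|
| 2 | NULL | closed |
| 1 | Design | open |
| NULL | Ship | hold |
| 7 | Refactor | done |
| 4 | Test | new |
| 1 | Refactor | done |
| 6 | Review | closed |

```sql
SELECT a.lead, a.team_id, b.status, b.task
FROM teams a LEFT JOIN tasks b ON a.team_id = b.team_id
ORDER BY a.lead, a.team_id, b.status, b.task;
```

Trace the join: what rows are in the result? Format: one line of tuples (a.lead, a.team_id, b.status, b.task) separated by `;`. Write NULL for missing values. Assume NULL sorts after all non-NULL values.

(Pia, 1, done, Refactor); (Pia, 1, open, Design); (Tom, 5, NULL, NULL); (Uma, 1, done, Refactor); (Uma, 1, open, Design); (Vik, 5, NULL, NULL); (NULL, 6, closed, Review)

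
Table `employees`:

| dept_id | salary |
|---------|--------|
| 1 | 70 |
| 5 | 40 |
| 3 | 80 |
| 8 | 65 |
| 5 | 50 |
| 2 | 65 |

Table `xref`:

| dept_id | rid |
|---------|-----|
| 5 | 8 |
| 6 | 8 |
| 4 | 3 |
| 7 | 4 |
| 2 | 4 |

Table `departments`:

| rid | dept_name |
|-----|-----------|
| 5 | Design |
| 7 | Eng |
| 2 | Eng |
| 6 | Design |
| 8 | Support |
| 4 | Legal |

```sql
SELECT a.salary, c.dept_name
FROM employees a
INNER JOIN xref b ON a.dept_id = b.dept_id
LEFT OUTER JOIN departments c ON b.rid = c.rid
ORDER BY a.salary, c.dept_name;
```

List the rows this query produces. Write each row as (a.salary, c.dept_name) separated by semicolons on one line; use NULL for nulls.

Evaluate left to right. First `employees a INNER JOIN xref b` on dept_id: 3 row(s).
Then LEFT JOIN `departments c` on rid: each of those 3 rows is kept; rows whose b.rid has no match in c get NULL for c's columns.

(40, Support); (50, Support); (65, Legal)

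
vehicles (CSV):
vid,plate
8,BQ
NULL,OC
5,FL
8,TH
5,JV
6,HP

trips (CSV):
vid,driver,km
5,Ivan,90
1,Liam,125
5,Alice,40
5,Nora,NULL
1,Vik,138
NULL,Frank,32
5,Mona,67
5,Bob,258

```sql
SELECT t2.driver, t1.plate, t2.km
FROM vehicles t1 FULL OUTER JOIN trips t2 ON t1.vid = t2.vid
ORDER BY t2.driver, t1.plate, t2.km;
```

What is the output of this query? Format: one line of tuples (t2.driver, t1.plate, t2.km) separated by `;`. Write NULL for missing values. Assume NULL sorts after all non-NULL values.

(Alice, FL, 40); (Alice, JV, 40); (Bob, FL, 258); (Bob, JV, 258); (Frank, NULL, 32); (Ivan, FL, 90); (Ivan, JV, 90); (Liam, NULL, 125); (Mona, FL, 67); (Mona, JV, 67); (Nora, FL, NULL); (Nora, JV, NULL); (Vik, NULL, 138); (NULL, BQ, NULL); (NULL, HP, NULL); (NULL, OC, NULL); (NULL, TH, NULL)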